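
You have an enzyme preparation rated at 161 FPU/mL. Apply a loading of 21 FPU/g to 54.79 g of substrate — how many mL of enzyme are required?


V = dosage * m_sub / activity
V = 21 * 54.79 / 161
V = 7.1465 mL

7.1465 mL


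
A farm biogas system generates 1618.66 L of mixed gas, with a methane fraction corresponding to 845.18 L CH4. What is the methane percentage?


CH4% = V_CH4 / V_total * 100
= 845.18 / 1618.66 * 100
= 52.2148%

52.2148%


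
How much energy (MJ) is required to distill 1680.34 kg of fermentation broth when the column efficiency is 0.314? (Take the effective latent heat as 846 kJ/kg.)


E = m * 846 / (eta * 1000)
= 1680.34 * 846 / (0.314 * 1000)
= 4527.2855 MJ

4527.2855 MJ


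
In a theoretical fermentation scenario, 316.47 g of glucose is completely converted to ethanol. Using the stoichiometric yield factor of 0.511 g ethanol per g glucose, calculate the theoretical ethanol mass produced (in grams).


Theoretical ethanol yield: m_EtOH = 0.511 * m_glucose
m_EtOH = 0.511 * 316.47 = 161.7162 g

161.7162 g


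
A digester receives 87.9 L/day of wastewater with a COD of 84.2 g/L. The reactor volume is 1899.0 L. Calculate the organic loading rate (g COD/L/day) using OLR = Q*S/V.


OLR = Q * S / V
= 87.9 * 84.2 / 1899.0
= 3.8974 g/L/day

3.8974 g/L/day


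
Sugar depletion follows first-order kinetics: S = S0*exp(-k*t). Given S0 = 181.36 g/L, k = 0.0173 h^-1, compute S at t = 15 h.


S = S0 * exp(-k * t)
S = 181.36 * exp(-0.0173 * 15)
S = 139.9079 g/L

139.9079 g/L


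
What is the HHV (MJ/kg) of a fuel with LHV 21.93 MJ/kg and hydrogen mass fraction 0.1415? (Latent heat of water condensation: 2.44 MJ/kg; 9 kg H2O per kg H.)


HHV = LHV + H_frac * 9 * 2.44
= 21.93 + 0.1415 * 9 * 2.44
= 25.0373 MJ/kg

25.0373 MJ/kg


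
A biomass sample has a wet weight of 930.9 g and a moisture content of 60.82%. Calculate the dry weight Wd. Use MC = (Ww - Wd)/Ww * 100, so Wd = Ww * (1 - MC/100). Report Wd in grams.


Wd = Ww * (1 - MC/100)
= 930.9 * (1 - 60.82/100)
= 364.7266 g

364.7266 g


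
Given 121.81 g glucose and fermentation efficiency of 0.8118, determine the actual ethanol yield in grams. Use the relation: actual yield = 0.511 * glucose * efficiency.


Actual ethanol: m = 0.511 * 121.81 * 0.8118
m = 50.5304 g

50.5304 g


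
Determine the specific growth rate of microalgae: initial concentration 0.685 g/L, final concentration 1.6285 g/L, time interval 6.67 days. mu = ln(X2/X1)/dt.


mu = ln(X2/X1) / dt
= ln(1.6285/0.685) / 6.67
= 0.1298 per day

0.1298 per day


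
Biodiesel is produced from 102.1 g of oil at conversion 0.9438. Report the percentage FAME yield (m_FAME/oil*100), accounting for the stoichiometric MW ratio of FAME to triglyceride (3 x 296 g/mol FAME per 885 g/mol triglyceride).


m_FAME = oil * conv * (3 * 296 / 885) = oil * conv * (888/885)
= 102.1 * 0.9438 * 888 / 885
= 96.6886 g
Y = m_FAME / oil * 100 = conv * (888/885) * 100
= 0.9438 * 888 / 885 * 100
= 94.70%

94.70%


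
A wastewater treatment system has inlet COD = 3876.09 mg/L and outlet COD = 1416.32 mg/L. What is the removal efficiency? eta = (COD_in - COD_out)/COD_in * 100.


eta = (COD_in - COD_out) / COD_in * 100
= (3876.09 - 1416.32) / 3876.09 * 100
= 63.4601%

63.4601%


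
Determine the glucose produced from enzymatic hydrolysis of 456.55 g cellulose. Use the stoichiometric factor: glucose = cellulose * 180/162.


glucose = cellulose * 180/162
= 456.55 * 180/162
= 507.2778 g

507.2778 g


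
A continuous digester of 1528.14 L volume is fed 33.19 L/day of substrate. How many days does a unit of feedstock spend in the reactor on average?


HRT = V / Q
= 1528.14 / 33.19
= 46.0422 days

46.0422 days


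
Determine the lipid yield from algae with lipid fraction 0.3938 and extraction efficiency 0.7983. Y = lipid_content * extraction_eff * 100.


Y = lipid_content * extraction_eff * 100
= 0.3938 * 0.7983 * 100
= 31.4371%

31.4371%


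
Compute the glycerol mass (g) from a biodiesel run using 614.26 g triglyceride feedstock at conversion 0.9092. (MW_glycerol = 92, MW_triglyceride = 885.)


glycerol = oil * conv * (92/885)
= 614.26 * 0.9092 * 92 / 885
= 58.0572 g

58.0572 g


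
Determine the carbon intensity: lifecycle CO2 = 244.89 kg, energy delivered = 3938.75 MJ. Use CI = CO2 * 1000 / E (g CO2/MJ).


CI = CO2 * 1000 / E
= 244.89 * 1000 / 3938.75
= 62.1745 g CO2/MJ

62.1745 g CO2/MJ


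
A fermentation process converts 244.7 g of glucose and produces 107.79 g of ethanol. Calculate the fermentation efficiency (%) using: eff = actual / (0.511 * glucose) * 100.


Fermentation efficiency = (actual / (0.511 * glucose)) * 100
= (107.79 / (0.511 * 244.7)) * 100
= 86.2032%

86.2032%


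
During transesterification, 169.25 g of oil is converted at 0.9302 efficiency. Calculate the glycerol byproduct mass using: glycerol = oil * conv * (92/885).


glycerol = oil * conv * (92/885)
= 169.25 * 0.9302 * 92 / 885
= 16.3663 g

16.3663 g


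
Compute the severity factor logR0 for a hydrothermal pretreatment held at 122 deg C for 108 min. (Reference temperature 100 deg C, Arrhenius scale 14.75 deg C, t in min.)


logR0 = log10(t * exp((T - 100) / 14.75))
= log10(108 * exp((122 - 100) / 14.75))
= 2.6812

2.6812


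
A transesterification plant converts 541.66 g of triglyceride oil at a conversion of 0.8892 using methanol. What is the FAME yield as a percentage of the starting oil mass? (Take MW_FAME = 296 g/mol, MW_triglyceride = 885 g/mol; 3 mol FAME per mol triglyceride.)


m_FAME = oil * conv * (3 * 296 / 885) = oil * conv * (888/885)
= 541.66 * 0.8892 * 888 / 885
= 483.2768 g
Y = m_FAME / oil * 100 = conv * (888/885) * 100
= 0.8892 * 888 / 885 * 100
= 89.22%

89.22%


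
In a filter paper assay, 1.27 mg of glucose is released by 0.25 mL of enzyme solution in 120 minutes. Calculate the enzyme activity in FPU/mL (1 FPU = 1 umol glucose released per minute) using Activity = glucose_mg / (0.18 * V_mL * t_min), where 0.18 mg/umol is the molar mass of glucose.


Activity = glucose_mg / (0.18 mg/umol * V_mL * t_min)
= 1.27 / (0.18 * 0.25 * 120)
= 0.2352 FPU/mL

0.2352 FPU/mL


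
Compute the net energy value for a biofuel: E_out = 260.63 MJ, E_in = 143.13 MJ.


NEV = E_out - E_in
= 260.63 - 143.13
= 117.5000 MJ

117.5000 MJ


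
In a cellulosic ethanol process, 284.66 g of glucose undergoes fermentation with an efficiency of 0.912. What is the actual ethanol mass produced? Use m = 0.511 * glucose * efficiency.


Actual ethanol: m = 0.511 * 284.66 * 0.912
m = 132.6607 g

132.6607 g


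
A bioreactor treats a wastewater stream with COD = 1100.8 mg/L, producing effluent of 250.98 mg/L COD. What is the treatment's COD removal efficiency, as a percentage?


eta = (COD_in - COD_out) / COD_in * 100
= (1100.8 - 250.98) / 1100.8 * 100
= 77.2002%

77.2002%


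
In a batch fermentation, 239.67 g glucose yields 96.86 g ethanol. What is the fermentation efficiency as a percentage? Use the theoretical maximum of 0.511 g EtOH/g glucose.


Fermentation efficiency = (actual / (0.511 * glucose)) * 100
= (96.86 / (0.511 * 239.67)) * 100
= 79.0879%

79.0879%


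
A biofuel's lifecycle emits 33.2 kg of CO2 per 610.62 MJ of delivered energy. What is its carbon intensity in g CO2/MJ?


CI = CO2 * 1000 / E
= 33.2 * 1000 / 610.62
= 54.3710 g CO2/MJ

54.3710 g CO2/MJ


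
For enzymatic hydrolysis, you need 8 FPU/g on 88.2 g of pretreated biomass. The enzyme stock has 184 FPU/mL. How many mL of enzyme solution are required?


V = dosage * m_sub / activity
V = 8 * 88.2 / 184
V = 3.8348 mL

3.8348 mL


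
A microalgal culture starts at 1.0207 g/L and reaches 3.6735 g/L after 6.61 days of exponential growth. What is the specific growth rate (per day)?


mu = ln(X2/X1) / dt
= ln(3.6735/1.0207) / 6.61
= 0.1937 per day

0.1937 per day


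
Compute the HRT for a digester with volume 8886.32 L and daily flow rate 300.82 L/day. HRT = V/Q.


HRT = V / Q
= 8886.32 / 300.82
= 29.5403 days

29.5403 days


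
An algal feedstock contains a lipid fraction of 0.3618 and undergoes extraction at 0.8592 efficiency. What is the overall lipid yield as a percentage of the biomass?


Y = lipid_content * extraction_eff * 100
= 0.3618 * 0.8592 * 100
= 31.0859%

31.0859%


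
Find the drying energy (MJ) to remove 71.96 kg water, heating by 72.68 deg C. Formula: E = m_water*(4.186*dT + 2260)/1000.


E = m_water * (4.186 * dT + 2260) / 1000
= 71.96 * (4.186 * 72.68 + 2260) / 1000
= 184.5226 MJ

184.5226 MJ


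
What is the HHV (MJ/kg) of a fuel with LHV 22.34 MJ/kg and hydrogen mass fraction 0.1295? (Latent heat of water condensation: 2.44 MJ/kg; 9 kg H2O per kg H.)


HHV = LHV + H_frac * 9 * 2.44
= 22.34 + 0.1295 * 9 * 2.44
= 25.1838 MJ/kg

25.1838 MJ/kg


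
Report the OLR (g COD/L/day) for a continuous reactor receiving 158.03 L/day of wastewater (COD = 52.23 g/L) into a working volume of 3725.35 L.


OLR = Q * S / V
= 158.03 * 52.23 / 3725.35
= 2.2156 g/L/day

2.2156 g/L/day


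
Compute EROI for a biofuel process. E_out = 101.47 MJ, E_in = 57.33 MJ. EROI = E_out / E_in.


EROI = E_out / E_in
= 101.47 / 57.33
= 1.7699

1.7699


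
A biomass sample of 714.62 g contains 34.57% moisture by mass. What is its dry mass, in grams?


Wd = Ww * (1 - MC/100)
= 714.62 * (1 - 34.57/100)
= 467.5759 g

467.5759 g


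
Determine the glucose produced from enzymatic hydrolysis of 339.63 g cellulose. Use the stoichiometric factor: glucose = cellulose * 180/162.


glucose = cellulose * 180/162
= 339.63 * 180/162
= 377.3667 g

377.3667 g


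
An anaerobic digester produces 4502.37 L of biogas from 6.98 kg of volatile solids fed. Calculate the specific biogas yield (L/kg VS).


Y = V / VS
= 4502.37 / 6.98
= 645.0387 L/kg VS

645.0387 L/kg VS


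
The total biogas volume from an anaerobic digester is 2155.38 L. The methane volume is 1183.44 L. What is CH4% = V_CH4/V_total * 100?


CH4% = V_CH4 / V_total * 100
= 1183.44 / 2155.38 * 100
= 54.9063%

54.9063%


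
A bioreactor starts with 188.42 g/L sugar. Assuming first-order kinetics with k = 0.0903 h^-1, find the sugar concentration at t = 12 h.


S = S0 * exp(-k * t)
S = 188.42 * exp(-0.0903 * 12)
S = 63.7567 g/L

63.7567 g/L


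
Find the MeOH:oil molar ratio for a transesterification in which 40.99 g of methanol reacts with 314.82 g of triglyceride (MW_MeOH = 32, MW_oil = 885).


Molar ratio = n_MeOH / n_oil = (MeOH/32) / (oil/885) = (MeOH * 885) / (32 * oil)
= (40.99 * 885) / (32 * 314.82)
= 3.6009

3.6009


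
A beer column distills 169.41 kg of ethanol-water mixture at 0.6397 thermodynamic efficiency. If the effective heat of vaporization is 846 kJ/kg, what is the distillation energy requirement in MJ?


E = m * 846 / (eta * 1000)
= 169.41 * 846 / (0.6397 * 1000)
= 224.0439 MJ

224.0439 MJ


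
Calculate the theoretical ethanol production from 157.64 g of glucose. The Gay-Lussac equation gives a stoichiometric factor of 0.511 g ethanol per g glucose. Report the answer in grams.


Theoretical ethanol yield: m_EtOH = 0.511 * m_glucose
m_EtOH = 0.511 * 157.64 = 80.5540 g

80.5540 g


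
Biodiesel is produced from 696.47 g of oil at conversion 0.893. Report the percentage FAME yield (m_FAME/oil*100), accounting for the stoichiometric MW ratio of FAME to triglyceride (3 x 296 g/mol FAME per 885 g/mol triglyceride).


m_FAME = oil * conv * (3 * 296 / 885) = oil * conv * (888/885)
= 696.47 * 0.893 * 888 / 885
= 624.0560 g
Y = m_FAME / oil * 100 = conv * (888/885) * 100
= 0.893 * 888 / 885 * 100
= 89.60%

89.60%


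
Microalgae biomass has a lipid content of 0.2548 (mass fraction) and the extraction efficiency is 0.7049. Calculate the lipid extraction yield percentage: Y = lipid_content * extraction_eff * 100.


Y = lipid_content * extraction_eff * 100
= 0.2548 * 0.7049 * 100
= 17.9609%

17.9609%


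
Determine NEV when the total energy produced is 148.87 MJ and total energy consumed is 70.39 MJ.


NEV = E_out - E_in
= 148.87 - 70.39
= 78.4800 MJ

78.4800 MJ


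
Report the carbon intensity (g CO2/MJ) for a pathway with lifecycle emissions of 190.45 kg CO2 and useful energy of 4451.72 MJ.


CI = CO2 * 1000 / E
= 190.45 * 1000 / 4451.72
= 42.7812 g CO2/MJ

42.7812 g CO2/MJ


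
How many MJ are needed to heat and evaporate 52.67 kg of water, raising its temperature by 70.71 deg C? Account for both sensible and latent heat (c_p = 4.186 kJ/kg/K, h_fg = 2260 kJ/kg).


E = m_water * (4.186 * dT + 2260) / 1000
= 52.67 * (4.186 * 70.71 + 2260) / 1000
= 134.6241 MJ

134.6241 MJ


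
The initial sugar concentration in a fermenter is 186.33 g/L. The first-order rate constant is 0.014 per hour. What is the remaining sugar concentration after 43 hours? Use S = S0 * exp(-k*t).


S = S0 * exp(-k * t)
S = 186.33 * exp(-0.014 * 43)
S = 102.0558 g/L

102.0558 g/L


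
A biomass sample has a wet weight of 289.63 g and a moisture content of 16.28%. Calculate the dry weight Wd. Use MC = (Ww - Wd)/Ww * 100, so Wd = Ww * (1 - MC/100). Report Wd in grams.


Wd = Ww * (1 - MC/100)
= 289.63 * (1 - 16.28/100)
= 242.4782 g

242.4782 g


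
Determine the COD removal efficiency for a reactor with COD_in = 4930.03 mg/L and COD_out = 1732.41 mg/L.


eta = (COD_in - COD_out) / COD_in * 100
= (4930.03 - 1732.41) / 4930.03 * 100
= 64.8601%

64.8601%


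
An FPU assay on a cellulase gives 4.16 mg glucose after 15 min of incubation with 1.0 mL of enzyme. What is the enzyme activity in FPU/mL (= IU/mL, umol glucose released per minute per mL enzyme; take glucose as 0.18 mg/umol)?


Activity = glucose_mg / (0.18 mg/umol * V_mL * t_min)
= 4.16 / (0.18 * 1.0 * 15)
= 1.5407 FPU/mL

1.5407 FPU/mL


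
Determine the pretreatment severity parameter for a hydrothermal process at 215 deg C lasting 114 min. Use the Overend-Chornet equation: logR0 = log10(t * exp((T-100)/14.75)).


logR0 = log10(t * exp((T - 100) / 14.75))
= log10(114 * exp((215 - 100) / 14.75))
= 5.4429

5.4429


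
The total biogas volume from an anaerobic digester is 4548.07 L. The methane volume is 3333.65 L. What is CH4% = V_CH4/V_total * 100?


CH4% = V_CH4 / V_total * 100
= 3333.65 / 4548.07 * 100
= 73.2981%

73.2981%


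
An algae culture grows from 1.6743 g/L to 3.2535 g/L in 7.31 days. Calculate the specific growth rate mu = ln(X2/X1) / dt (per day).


mu = ln(X2/X1) / dt
= ln(3.2535/1.6743) / 7.31
= 0.0909 per day

0.0909 per day


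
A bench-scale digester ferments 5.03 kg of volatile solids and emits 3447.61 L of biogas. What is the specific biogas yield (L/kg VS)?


Y = V / VS
= 3447.61 / 5.03
= 685.4095 L/kg VS

685.4095 L/kg VS


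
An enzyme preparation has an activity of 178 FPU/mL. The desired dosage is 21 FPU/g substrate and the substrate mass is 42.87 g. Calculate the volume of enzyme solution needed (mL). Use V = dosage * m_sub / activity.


V = dosage * m_sub / activity
V = 21 * 42.87 / 178
V = 5.0577 mL

5.0577 mL


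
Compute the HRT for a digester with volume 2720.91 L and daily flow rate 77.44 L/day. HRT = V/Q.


HRT = V / Q
= 2720.91 / 77.44
= 35.1357 days

35.1357 days


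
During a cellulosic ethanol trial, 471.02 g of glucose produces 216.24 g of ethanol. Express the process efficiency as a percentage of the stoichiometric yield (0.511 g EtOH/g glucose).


Fermentation efficiency = (actual / (0.511 * glucose)) * 100
= (216.24 / (0.511 * 471.02)) * 100
= 89.8412%

89.8412%


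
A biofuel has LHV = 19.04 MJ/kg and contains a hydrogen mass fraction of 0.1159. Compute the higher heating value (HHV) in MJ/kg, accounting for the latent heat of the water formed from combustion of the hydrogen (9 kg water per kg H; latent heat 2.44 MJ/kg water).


HHV = LHV + H_frac * 9 * 2.44
= 19.04 + 0.1159 * 9 * 2.44
= 21.5852 MJ/kg

21.5852 MJ/kg


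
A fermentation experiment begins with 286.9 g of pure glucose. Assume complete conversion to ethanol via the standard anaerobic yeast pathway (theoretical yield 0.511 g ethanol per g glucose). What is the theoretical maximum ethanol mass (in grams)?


Theoretical ethanol yield: m_EtOH = 0.511 * m_glucose
m_EtOH = 0.511 * 286.9 = 146.6059 g

146.6059 g


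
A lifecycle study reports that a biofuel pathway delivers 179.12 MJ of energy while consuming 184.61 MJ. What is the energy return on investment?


EROI = E_out / E_in
= 179.12 / 184.61
= 0.9703

0.9703


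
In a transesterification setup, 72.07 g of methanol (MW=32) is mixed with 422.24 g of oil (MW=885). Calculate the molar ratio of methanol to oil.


Molar ratio = n_MeOH / n_oil = (MeOH/32) / (oil/885) = (MeOH * 885) / (32 * oil)
= (72.07 * 885) / (32 * 422.24)
= 4.7205

4.7205


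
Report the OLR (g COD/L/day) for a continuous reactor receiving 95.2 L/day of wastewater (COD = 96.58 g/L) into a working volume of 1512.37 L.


OLR = Q * S / V
= 95.2 * 96.58 / 1512.37
= 6.0795 g/L/day

6.0795 g/L/day


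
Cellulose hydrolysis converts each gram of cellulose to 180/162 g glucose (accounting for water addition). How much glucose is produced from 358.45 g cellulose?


glucose = cellulose * 180/162
= 358.45 * 180/162
= 398.2778 g

398.2778 g


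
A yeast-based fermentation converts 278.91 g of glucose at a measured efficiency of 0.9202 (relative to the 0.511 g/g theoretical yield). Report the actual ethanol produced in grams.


Actual ethanol: m = 0.511 * 278.91 * 0.9202
m = 131.1497 g

131.1497 g


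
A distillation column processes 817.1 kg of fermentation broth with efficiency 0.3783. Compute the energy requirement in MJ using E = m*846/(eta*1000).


E = m * 846 / (eta * 1000)
= 817.1 * 846 / (0.3783 * 1000)
= 1827.2974 MJ

1827.2974 MJ


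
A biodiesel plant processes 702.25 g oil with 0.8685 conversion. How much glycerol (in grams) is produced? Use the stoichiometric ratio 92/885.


glycerol = oil * conv * (92/885)
= 702.25 * 0.8685 * 92 / 885
= 63.4025 g

63.4025 g


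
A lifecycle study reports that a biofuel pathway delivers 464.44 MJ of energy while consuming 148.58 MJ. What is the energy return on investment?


EROI = E_out / E_in
= 464.44 / 148.58
= 3.1259

3.1259


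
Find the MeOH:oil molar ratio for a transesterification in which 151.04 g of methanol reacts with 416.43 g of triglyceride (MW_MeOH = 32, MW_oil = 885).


Molar ratio = n_MeOH / n_oil = (MeOH/32) / (oil/885) = (MeOH * 885) / (32 * oil)
= (151.04 * 885) / (32 * 416.43)
= 10.0310

10.0310


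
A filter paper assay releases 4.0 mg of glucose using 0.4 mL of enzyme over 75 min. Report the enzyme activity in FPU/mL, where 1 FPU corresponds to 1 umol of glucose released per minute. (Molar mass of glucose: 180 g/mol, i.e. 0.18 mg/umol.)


Activity = glucose_mg / (0.18 mg/umol * V_mL * t_min)
= 4.0 / (0.18 * 0.4 * 75)
= 0.7407 FPU/mL

0.7407 FPU/mL


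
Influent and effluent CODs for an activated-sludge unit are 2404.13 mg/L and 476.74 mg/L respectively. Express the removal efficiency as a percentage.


eta = (COD_in - COD_out) / COD_in * 100
= (2404.13 - 476.74) / 2404.13 * 100
= 80.1700%

80.1700%


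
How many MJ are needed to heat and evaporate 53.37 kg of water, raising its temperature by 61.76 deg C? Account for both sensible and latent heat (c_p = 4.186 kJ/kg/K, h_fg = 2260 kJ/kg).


E = m_water * (4.186 * dT + 2260) / 1000
= 53.37 * (4.186 * 61.76 + 2260) / 1000
= 134.4138 MJ

134.4138 MJ


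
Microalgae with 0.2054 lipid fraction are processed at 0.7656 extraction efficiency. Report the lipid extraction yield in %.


Y = lipid_content * extraction_eff * 100
= 0.2054 * 0.7656 * 100
= 15.7254%

15.7254%


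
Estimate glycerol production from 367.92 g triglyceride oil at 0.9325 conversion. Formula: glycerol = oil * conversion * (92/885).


glycerol = oil * conv * (92/885)
= 367.92 * 0.9325 * 92 / 885
= 35.6654 g

35.6654 g


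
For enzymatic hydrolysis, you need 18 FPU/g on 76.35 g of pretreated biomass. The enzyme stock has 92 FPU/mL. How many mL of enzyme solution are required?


V = dosage * m_sub / activity
V = 18 * 76.35 / 92
V = 14.9380 mL

14.9380 mL


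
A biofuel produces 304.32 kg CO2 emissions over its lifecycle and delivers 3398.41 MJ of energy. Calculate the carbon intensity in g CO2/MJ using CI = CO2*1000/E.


CI = CO2 * 1000 / E
= 304.32 * 1000 / 3398.41
= 89.5478 g CO2/MJ

89.5478 g CO2/MJ


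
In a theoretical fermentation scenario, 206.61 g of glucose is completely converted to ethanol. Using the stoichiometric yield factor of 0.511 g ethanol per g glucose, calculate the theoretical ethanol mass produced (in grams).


Theoretical ethanol yield: m_EtOH = 0.511 * m_glucose
m_EtOH = 0.511 * 206.61 = 105.5777 g

105.5777 g


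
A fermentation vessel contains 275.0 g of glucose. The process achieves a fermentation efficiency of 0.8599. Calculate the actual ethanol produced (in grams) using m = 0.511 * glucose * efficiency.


Actual ethanol: m = 0.511 * 275.0 * 0.8599
m = 120.8374 g

120.8374 g


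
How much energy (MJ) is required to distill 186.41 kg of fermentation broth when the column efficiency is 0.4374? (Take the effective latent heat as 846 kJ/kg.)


E = m * 846 / (eta * 1000)
= 186.41 * 846 / (0.4374 * 1000)
= 360.5461 MJ

360.5461 MJ


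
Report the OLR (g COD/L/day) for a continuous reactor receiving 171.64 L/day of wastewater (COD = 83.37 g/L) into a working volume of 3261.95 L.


OLR = Q * S / V
= 171.64 * 83.37 / 3261.95
= 4.3868 g/L/day

4.3868 g/L/day


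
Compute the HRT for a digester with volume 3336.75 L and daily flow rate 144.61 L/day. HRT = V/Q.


HRT = V / Q
= 3336.75 / 144.61
= 23.0741 days

23.0741 days


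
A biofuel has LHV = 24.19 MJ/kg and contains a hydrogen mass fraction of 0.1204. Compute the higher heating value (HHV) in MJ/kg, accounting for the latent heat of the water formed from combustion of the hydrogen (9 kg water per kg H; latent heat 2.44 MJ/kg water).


HHV = LHV + H_frac * 9 * 2.44
= 24.19 + 0.1204 * 9 * 2.44
= 26.8340 MJ/kg

26.8340 MJ/kg


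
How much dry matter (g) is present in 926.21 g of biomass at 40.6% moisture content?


Wd = Ww * (1 - MC/100)
= 926.21 * (1 - 40.6/100)
= 550.1687 g

550.1687 g


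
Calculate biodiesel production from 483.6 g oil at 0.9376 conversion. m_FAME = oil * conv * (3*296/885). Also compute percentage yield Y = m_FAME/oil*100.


m_FAME = oil * conv * (3 * 296 / 885) = oil * conv * (888/885)
= 483.6 * 0.9376 * 888 / 885
= 454.9604 g
Y = m_FAME / oil * 100 = conv * (888/885) * 100
= 0.9376 * 888 / 885 * 100
= 94.08%

454.9604 g FAME; Y = 94.08%


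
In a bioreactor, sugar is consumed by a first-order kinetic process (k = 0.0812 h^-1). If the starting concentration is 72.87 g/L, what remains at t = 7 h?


S = S0 * exp(-k * t)
S = 72.87 * exp(-0.0812 * 7)
S = 41.2758 g/L

41.2758 g/L


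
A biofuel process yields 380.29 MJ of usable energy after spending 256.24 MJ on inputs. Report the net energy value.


NEV = E_out - E_in
= 380.29 - 256.24
= 124.0500 MJ

124.0500 MJ


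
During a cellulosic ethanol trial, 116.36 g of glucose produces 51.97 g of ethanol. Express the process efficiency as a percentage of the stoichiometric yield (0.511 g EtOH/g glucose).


Fermentation efficiency = (actual / (0.511 * glucose)) * 100
= (51.97 / (0.511 * 116.36)) * 100
= 87.4034%

87.4034%


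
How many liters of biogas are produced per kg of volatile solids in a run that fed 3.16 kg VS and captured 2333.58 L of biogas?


Y = V / VS
= 2333.58 / 3.16
= 738.4747 L/kg VS

738.4747 L/kg VS


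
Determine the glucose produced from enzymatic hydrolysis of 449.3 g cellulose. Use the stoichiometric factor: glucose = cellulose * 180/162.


glucose = cellulose * 180/162
= 449.3 * 180/162
= 499.2222 g

499.2222 g


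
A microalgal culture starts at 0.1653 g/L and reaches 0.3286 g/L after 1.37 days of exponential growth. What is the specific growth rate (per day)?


mu = ln(X2/X1) / dt
= ln(0.3286/0.1653) / 1.37
= 0.5015 per day

0.5015 per day


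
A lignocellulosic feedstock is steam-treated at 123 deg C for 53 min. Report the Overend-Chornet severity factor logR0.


logR0 = log10(t * exp((T - 100) / 14.75))
= log10(53 * exp((123 - 100) / 14.75))
= 2.4015

2.4015


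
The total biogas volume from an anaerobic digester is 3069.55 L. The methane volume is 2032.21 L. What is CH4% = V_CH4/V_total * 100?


CH4% = V_CH4 / V_total * 100
= 2032.21 / 3069.55 * 100
= 66.2055%

66.2055%


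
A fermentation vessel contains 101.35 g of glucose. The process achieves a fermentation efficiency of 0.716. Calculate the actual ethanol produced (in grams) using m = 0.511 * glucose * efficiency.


Actual ethanol: m = 0.511 * 101.35 * 0.716
m = 37.0815 g

37.0815 g


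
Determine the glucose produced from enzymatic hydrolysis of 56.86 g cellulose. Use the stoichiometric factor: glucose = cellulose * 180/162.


glucose = cellulose * 180/162
= 56.86 * 180/162
= 63.1778 g

63.1778 g


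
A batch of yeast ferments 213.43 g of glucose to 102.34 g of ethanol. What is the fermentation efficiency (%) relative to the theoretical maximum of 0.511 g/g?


Fermentation efficiency = (actual / (0.511 * glucose)) * 100
= (102.34 / (0.511 * 213.43)) * 100
= 93.8359%

93.8359%


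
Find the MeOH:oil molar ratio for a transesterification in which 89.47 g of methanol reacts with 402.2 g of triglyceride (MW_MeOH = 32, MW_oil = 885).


Molar ratio = n_MeOH / n_oil = (MeOH/32) / (oil/885) = (MeOH * 885) / (32 * oil)
= (89.47 * 885) / (32 * 402.2)
= 6.1522

6.1522


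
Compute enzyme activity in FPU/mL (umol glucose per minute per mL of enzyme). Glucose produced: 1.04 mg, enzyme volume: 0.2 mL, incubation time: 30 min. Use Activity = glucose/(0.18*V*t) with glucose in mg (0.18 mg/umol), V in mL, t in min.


Activity = glucose_mg / (0.18 mg/umol * V_mL * t_min)
= 1.04 / (0.18 * 0.2 * 30)
= 0.9630 FPU/mL

0.9630 FPU/mL


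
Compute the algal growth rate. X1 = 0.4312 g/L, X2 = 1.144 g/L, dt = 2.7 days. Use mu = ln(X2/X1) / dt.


mu = ln(X2/X1) / dt
= ln(1.144/0.4312) / 2.7
= 0.3614 per day

0.3614 per day


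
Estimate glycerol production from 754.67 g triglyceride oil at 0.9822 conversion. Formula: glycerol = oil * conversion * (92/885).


glycerol = oil * conv * (92/885)
= 754.67 * 0.9822 * 92 / 885
= 77.0551 g

77.0551 g


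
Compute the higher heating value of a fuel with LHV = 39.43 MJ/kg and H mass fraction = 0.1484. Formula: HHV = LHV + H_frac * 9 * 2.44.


HHV = LHV + H_frac * 9 * 2.44
= 39.43 + 0.1484 * 9 * 2.44
= 42.6889 MJ/kg

42.6889 MJ/kg


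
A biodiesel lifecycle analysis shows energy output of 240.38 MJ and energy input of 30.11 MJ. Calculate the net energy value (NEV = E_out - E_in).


NEV = E_out - E_in
= 240.38 - 30.11
= 210.2700 MJ

210.2700 MJ


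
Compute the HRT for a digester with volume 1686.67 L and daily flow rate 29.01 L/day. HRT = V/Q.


HRT = V / Q
= 1686.67 / 29.01
= 58.1410 days

58.1410 days


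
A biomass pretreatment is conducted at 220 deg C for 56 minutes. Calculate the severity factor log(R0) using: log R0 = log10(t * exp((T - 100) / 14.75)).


logR0 = log10(t * exp((T - 100) / 14.75))
= log10(56 * exp((220 - 100) / 14.75))
= 5.2814

5.2814


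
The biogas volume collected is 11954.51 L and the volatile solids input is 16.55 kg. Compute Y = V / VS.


Y = V / VS
= 11954.51 / 16.55
= 722.3269 L/kg VS

722.3269 L/kg VS


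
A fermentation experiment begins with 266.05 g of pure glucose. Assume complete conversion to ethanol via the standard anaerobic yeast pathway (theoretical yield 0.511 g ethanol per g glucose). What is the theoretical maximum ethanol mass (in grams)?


Theoretical ethanol yield: m_EtOH = 0.511 * m_glucose
m_EtOH = 0.511 * 266.05 = 135.9515 g

135.9515 g


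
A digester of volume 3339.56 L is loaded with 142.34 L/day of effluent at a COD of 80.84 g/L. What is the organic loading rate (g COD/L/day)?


OLR = Q * S / V
= 142.34 * 80.84 / 3339.56
= 3.4456 g/L/day

3.4456 g/L/day


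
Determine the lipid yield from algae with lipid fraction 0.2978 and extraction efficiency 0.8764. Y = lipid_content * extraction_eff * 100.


Y = lipid_content * extraction_eff * 100
= 0.2978 * 0.8764 * 100
= 26.0992%

26.0992%


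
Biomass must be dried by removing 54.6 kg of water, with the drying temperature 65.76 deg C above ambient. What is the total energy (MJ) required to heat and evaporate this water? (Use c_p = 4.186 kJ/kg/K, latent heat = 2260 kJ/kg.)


E = m_water * (4.186 * dT + 2260) / 1000
= 54.6 * (4.186 * 65.76 + 2260) / 1000
= 138.4258 MJ

138.4258 MJ


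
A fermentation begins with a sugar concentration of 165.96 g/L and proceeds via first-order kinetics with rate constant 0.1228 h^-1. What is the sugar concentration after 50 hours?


S = S0 * exp(-k * t)
S = 165.96 * exp(-0.1228 * 50)
S = 0.3576 g/L

0.3576 g/L


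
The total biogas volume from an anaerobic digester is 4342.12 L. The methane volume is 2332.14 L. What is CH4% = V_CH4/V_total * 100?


CH4% = V_CH4 / V_total * 100
= 2332.14 / 4342.12 * 100
= 53.7097%

53.7097%


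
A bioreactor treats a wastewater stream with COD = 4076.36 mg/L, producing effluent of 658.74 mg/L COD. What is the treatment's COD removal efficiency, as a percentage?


eta = (COD_in - COD_out) / COD_in * 100
= (4076.36 - 658.74) / 4076.36 * 100
= 83.8400%

83.8400%


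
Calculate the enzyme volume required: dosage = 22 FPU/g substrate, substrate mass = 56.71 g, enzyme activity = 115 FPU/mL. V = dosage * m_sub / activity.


V = dosage * m_sub / activity
V = 22 * 56.71 / 115
V = 10.8489 mL

10.8489 mL


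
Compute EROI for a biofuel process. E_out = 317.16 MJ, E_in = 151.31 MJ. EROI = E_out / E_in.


EROI = E_out / E_in
= 317.16 / 151.31
= 2.0961

2.0961


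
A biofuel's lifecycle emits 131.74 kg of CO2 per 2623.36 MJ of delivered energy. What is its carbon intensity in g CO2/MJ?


CI = CO2 * 1000 / E
= 131.74 * 1000 / 2623.36
= 50.2180 g CO2/MJ

50.2180 g CO2/MJ


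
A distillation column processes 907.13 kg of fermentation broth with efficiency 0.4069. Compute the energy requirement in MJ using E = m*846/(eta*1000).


E = m * 846 / (eta * 1000)
= 907.13 * 846 / (0.4069 * 1000)
= 1886.0457 MJ

1886.0457 MJ


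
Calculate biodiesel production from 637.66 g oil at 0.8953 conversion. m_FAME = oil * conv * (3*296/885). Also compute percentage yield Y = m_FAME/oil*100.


m_FAME = oil * conv * (3 * 296 / 885) = oil * conv * (888/885)
= 637.66 * 0.8953 * 888 / 885
= 572.8322 g
Y = m_FAME / oil * 100 = conv * (888/885) * 100
= 0.8953 * 888 / 885 * 100
= 89.83%

572.8322 g FAME; Y = 89.83%


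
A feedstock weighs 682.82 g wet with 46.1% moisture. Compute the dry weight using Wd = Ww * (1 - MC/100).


Wd = Ww * (1 - MC/100)
= 682.82 * (1 - 46.1/100)
= 368.0400 g

368.0400 g


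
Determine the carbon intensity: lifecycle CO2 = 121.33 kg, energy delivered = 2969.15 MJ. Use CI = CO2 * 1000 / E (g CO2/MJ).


CI = CO2 * 1000 / E
= 121.33 * 1000 / 2969.15
= 40.8635 g CO2/MJ

40.8635 g CO2/MJ


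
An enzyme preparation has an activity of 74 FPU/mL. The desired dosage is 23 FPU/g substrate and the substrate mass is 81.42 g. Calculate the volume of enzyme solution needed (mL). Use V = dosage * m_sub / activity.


V = dosage * m_sub / activity
V = 23 * 81.42 / 74
V = 25.3062 mL

25.3062 mL


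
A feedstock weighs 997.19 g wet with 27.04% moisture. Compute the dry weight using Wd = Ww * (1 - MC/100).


Wd = Ww * (1 - MC/100)
= 997.19 * (1 - 27.04/100)
= 727.5498 g

727.5498 g


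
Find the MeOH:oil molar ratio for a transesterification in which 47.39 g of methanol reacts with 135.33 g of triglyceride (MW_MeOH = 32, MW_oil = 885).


Molar ratio = n_MeOH / n_oil = (MeOH/32) / (oil/885) = (MeOH * 885) / (32 * oil)
= (47.39 * 885) / (32 * 135.33)
= 9.6847

9.6847


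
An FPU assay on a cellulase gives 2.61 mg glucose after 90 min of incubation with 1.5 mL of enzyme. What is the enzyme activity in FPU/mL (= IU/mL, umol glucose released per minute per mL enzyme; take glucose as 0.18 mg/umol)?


Activity = glucose_mg / (0.18 mg/umol * V_mL * t_min)
= 2.61 / (0.18 * 1.5 * 90)
= 0.1074 FPU/mL

0.1074 FPU/mL


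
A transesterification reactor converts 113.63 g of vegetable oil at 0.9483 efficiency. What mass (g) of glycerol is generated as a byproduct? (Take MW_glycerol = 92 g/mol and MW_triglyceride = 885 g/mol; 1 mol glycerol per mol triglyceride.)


glycerol = oil * conv * (92/885)
= 113.63 * 0.9483 * 92 / 885
= 11.2017 g

11.2017 g


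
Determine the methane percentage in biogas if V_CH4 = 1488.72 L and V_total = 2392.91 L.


CH4% = V_CH4 / V_total * 100
= 1488.72 / 2392.91 * 100
= 62.2138%

62.2138%


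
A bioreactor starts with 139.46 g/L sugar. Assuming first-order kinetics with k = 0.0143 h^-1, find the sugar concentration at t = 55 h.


S = S0 * exp(-k * t)
S = 139.46 * exp(-0.0143 * 55)
S = 63.5151 g/L

63.5151 g/L


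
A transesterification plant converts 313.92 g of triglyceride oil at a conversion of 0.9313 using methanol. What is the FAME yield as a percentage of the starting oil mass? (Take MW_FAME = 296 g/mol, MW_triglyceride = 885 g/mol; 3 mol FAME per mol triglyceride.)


m_FAME = oil * conv * (3 * 296 / 885) = oil * conv * (888/885)
= 313.92 * 0.9313 * 888 / 885
= 293.3447 g
Y = m_FAME / oil * 100 = conv * (888/885) * 100
= 0.9313 * 888 / 885 * 100
= 93.45%

93.45%


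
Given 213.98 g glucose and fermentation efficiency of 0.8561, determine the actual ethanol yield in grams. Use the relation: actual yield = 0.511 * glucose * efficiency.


Actual ethanol: m = 0.511 * 213.98 * 0.8561
m = 93.6092 g

93.6092 g


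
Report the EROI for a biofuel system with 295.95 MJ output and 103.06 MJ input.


EROI = E_out / E_in
= 295.95 / 103.06
= 2.8716

2.8716


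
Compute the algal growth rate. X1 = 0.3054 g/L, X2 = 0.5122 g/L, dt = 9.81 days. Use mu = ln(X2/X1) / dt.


mu = ln(X2/X1) / dt
= ln(0.5122/0.3054) / 9.81
= 0.0527 per day

0.0527 per day


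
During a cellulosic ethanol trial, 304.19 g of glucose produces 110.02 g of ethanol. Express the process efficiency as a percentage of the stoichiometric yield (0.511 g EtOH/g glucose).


Fermentation efficiency = (actual / (0.511 * glucose)) * 100
= (110.02 / (0.511 * 304.19)) * 100
= 70.7792%

70.7792%


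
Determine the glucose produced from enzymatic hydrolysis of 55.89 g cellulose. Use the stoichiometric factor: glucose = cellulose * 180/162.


glucose = cellulose * 180/162
= 55.89 * 180/162
= 62.1000 g

62.1000 g


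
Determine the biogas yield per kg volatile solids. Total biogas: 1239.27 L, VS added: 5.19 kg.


Y = V / VS
= 1239.27 / 5.19
= 238.7803 L/kg VS

238.7803 L/kg VS


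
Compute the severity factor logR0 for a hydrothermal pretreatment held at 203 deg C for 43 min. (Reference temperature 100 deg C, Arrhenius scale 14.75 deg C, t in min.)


logR0 = log10(t * exp((T - 100) / 14.75))
= log10(43 * exp((203 - 100) / 14.75))
= 4.6662

4.6662


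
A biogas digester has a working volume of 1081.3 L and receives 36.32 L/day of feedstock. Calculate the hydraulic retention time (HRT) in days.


HRT = V / Q
= 1081.3 / 36.32
= 29.7715 days

29.7715 days


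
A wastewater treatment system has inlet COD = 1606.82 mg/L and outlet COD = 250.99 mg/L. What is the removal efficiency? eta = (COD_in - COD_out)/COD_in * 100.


eta = (COD_in - COD_out) / COD_in * 100
= (1606.82 - 250.99) / 1606.82 * 100
= 84.3797%

84.3797%


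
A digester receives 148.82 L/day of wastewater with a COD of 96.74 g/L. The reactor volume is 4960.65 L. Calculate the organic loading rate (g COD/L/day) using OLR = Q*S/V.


OLR = Q * S / V
= 148.82 * 96.74 / 4960.65
= 2.9022 g/L/day

2.9022 g/L/day


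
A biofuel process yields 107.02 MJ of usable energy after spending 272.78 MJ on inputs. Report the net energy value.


NEV = E_out - E_in
= 107.02 - 272.78
= -165.7600 MJ

-165.7600 MJ


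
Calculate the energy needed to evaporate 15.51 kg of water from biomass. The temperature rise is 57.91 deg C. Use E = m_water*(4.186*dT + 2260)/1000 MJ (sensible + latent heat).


E = m_water * (4.186 * dT + 2260) / 1000
= 15.51 * (4.186 * 57.91 + 2260) / 1000
= 38.8124 MJ

38.8124 MJ


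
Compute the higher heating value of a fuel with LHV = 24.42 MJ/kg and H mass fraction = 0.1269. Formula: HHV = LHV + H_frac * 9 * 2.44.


HHV = LHV + H_frac * 9 * 2.44
= 24.42 + 0.1269 * 9 * 2.44
= 27.2067 MJ/kg

27.2067 MJ/kg


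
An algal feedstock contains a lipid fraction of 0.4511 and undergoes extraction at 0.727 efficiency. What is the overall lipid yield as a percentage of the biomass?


Y = lipid_content * extraction_eff * 100
= 0.4511 * 0.727 * 100
= 32.7950%

32.7950%


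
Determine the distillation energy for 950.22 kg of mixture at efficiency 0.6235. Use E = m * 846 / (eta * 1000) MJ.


E = m * 846 / (eta * 1000)
= 950.22 * 846 / (0.6235 * 1000)
= 1289.3121 MJ

1289.3121 MJ


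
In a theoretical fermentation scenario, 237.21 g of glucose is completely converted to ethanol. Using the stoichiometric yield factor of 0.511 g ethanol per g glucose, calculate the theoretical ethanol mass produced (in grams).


Theoretical ethanol yield: m_EtOH = 0.511 * m_glucose
m_EtOH = 0.511 * 237.21 = 121.2143 g

121.2143 g


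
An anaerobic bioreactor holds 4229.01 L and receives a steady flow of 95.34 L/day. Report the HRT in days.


HRT = V / Q
= 4229.01 / 95.34
= 44.3571 days

44.3571 days


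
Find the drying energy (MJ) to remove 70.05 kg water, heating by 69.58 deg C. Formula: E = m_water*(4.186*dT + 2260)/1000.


E = m_water * (4.186 * dT + 2260) / 1000
= 70.05 * (4.186 * 69.58 + 2260) / 1000
= 178.7159 MJ

178.7159 MJ


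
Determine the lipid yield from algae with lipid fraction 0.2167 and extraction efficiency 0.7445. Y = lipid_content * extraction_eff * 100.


Y = lipid_content * extraction_eff * 100
= 0.2167 * 0.7445 * 100
= 16.1333%

16.1333%


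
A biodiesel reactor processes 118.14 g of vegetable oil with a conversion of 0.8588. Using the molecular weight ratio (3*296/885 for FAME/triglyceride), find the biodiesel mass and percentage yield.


m_FAME = oil * conv * (3 * 296 / 885) = oil * conv * (888/885)
= 118.14 * 0.8588 * 888 / 885
= 101.8026 g
Y = m_FAME / oil * 100 = conv * (888/885) * 100
= 0.8588 * 888 / 885 * 100
= 86.17%

101.8026 g FAME; Y = 86.17%


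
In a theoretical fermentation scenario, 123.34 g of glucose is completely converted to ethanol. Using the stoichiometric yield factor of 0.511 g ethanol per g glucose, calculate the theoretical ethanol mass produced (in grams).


Theoretical ethanol yield: m_EtOH = 0.511 * m_glucose
m_EtOH = 0.511 * 123.34 = 63.0267 g

63.0267 g


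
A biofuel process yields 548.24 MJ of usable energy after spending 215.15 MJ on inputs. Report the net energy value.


NEV = E_out - E_in
= 548.24 - 215.15
= 333.0900 MJ

333.0900 MJ


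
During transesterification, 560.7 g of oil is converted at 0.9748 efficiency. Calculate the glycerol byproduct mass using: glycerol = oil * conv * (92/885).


glycerol = oil * conv * (92/885)
= 560.7 * 0.9748 * 92 / 885
= 56.8186 g

56.8186 g


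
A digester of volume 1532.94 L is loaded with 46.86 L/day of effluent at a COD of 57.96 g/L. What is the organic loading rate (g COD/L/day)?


OLR = Q * S / V
= 46.86 * 57.96 / 1532.94
= 1.7718 g/L/day

1.7718 g/L/day


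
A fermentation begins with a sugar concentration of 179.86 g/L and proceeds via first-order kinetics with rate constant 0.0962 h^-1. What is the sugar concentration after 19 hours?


S = S0 * exp(-k * t)
S = 179.86 * exp(-0.0962 * 19)
S = 28.9155 g/L

28.9155 g/L


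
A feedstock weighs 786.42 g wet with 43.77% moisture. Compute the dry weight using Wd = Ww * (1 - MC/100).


Wd = Ww * (1 - MC/100)
= 786.42 * (1 - 43.77/100)
= 442.2040 g

442.2040 g
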